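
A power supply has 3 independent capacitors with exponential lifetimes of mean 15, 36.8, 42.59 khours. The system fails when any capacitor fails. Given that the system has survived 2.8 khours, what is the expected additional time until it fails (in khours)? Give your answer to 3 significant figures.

First-failure rate Σλ = 1/15 + 1/36.8 + 1/42.59 = 0.11732.
By memorylessness the expected residual is 1/Σλ = 8.52368 khours, regardless of the 2.8 already elapsed.

8.52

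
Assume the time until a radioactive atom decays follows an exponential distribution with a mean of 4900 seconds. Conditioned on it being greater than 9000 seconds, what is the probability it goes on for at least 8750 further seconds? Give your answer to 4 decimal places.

The rate is λ = 1/4900 = 0.000204082 per second.
P(X > s+t | X > s) = e^(−λ(s+t))/e^(−λs) = e^(−λt), independent of s = 9000.
P(X > 8750) = e^(−1.7857) ≈ 0.1677.

0.1677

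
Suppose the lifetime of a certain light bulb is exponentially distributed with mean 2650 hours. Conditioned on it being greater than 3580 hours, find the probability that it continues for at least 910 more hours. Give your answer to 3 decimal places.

The rate is λ = 1/2650 = 0.000377358 per hour.
By the memoryless property, P(X > 3580+910 | X > 3580) = P(X > 910).
P(X > 910) = e^(−0.3434) ≈ 0.709.

0.709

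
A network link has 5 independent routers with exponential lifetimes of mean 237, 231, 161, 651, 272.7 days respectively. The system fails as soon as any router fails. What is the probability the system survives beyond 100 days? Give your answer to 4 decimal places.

The first failure time is exponential with rate Σλ_i = 1/237 + 1/231 + 1/161 + 1/651 + 1/272.7 = 0.0199627 per day.
P(min > 100) = e^(−0.0199627·100) = e^(−1.9963) ≈ 0.1358.

0.1358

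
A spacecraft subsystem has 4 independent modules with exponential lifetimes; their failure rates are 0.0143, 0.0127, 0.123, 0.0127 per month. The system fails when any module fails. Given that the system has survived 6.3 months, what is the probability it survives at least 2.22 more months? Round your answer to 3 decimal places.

0.697

Time to first failure ~ Exp(Σλ) with Σλ = 0.1627.
By memorylessness, P(T > 6.3+2.22 | T > 6.3) = P(T > 2.22) = e^(−0.1627·2.22) ≈ 0.697.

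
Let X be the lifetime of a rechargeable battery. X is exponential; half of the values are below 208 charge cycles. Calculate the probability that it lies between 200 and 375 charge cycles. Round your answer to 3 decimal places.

0.227

For an exponential, median = ln(2)/λ, so λ = ln 2 / 208 = 0.00333244 per charge cycle.
P(200 < X < 375) = e^(−λ·200) − e^(−λ·375) = 0.51351 − 0.28660 ≈ 0.227.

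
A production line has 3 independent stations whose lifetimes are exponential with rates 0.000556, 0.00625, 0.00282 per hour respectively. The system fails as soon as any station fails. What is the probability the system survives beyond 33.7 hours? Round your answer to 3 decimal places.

0.723

The time to first failure is exponential with rate Σλ = 0.000556 + 0.00625 + 0.00282 = 0.009626.
P(min > 33.7) = e^(−0.009626·33.7) = e^(−0.3244) ≈ 0.723.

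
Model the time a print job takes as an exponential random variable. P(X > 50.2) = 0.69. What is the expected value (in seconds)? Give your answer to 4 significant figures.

135.3

e^(−λ·50.2) = 0.69 ⇒ λ = −ln(0.69)/50.2 = 0.00739171.
Mean = 1/λ = 135.287 seconds.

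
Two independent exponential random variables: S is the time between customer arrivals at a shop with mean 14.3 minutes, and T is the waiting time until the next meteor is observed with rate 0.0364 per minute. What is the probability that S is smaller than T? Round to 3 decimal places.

0.658

λ_1 = 1/14.3 = 0.0699301, λ_2 = 0.0364.
For independent exponentials, P(S < T) = λ_1/(λ_1+λ_2) = 0.0699301/0.10633 ≈ 0.658.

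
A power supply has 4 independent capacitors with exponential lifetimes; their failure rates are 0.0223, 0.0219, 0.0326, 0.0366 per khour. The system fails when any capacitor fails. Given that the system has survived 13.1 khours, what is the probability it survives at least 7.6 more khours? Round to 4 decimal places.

0.4224

Time to first failure ~ Exp(Σλ) with Σλ = 0.1134.
By memorylessness, P(T > 13.1+7.6 | T > 13.1) = P(T > 7.6) = e^(−0.1134·7.6) ≈ 0.4224.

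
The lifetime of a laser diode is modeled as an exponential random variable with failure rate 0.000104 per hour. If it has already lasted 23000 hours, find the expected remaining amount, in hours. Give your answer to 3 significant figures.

9620

By memorylessness, the remaining amount past any threshold is again Exp(λ) with mean 1/λ = 9615.38 hours.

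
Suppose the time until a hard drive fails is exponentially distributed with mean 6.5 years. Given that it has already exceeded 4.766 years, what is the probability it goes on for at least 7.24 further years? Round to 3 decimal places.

0.328

The rate is λ = 1/6.5 = 0.153846 per year.
By the memoryless property, P(X > 4.766+7.24 | X > 4.766) = P(X > 7.24).
P(X > 7.24) = e^(−1.1138) ≈ 0.328.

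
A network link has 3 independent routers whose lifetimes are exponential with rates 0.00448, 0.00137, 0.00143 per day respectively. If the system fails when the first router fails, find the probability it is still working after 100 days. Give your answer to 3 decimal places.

The time to first failure is exponential with rate Σλ = 0.00448 + 0.00137 + 0.00143 = 0.00728.
P(min > 100) = e^(−0.00728·100) = e^(−0.728) ≈ 0.483.

0.483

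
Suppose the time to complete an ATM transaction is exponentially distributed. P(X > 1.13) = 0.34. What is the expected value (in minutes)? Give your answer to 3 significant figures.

e^(−λ·1.13) = 0.34 ⇒ λ = −ln(0.34)/1.13 = 0.954699.
Mean = 1/λ = 1.04745 minutes.

1.05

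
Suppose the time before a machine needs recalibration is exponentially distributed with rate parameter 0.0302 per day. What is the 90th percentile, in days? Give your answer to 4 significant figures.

Set 1 − e^(−λt) = 0.9, so t = −ln(0.1)/λ = 2.3026/0.0302 ≈ 76.2445 days.

76.24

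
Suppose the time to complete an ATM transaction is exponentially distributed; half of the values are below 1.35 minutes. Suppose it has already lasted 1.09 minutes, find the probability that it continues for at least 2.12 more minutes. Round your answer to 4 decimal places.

0.3367

For an exponential, median = ln(2)/λ, so λ = ln 2 / 1.35 = 0.513442 per minute.
By the memoryless property, P(X > 1.09+2.12 | X > 1.09) = P(X > 2.12).
P(X > 2.12) = e^(−1.0885) ≈ 0.3367.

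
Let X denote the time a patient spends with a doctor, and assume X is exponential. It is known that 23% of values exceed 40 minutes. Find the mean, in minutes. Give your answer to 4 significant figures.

27.22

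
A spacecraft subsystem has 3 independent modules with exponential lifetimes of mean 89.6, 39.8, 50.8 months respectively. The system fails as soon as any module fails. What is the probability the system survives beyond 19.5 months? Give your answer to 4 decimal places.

0.3357

The first failure time is exponential with rate Σλ_i = 1/89.6 + 1/39.8 + 1/50.8 = 0.0559714 per month.
P(min > 19.5) = e^(−0.0559714·19.5) = e^(−1.0914) ≈ 0.3357.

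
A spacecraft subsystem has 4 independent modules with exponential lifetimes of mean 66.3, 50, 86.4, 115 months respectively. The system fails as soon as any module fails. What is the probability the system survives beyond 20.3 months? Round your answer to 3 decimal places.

The first failure time is exponential with rate Σλ_i = 1/66.3 + 1/50 + 1/86.4 + 1/115 = 0.0553527 per month.
P(min > 20.3) = e^(−0.0553527·20.3) = e^(−1.1237) ≈ 0.325.

0.325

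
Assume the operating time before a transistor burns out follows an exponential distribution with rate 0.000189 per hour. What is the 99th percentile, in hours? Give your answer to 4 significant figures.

24370

Set 1 − e^(−λt) = 0.99, so t = −ln(0.01)/λ = 4.6052/0.000189 ≈ 24366 hours.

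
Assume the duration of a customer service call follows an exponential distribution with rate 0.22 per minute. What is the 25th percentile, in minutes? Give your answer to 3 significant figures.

1.31

Set 1 − e^(−λt) = 0.25, so t = −ln(0.75)/λ = 0.28768/0.22 ≈ 1.30765 minutes.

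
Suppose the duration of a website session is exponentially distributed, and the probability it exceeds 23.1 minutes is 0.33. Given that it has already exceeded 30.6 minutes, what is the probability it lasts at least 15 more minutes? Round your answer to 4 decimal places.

0.4868

From e^(−λ·23.1) = 0.33, λ = −ln(0.33)/23.1 = 0.0479941.
Memoryless: P(X > 30.6+15 | X > 30.6) = P(X > 15) = e^(−0.0479941·15) ≈ 0.4868.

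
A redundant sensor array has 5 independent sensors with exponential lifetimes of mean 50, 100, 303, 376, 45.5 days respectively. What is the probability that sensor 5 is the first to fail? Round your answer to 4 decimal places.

Rates: λ_i = 1/mean_i → 0.02, 0.01, 0.00330033, 0.00265957, 0.021978; Σλ = 0.0579379.
P(sensor 5 first) = λ_5/Σλ = 0.021978/0.0579379 ≈ 0.3793.

0.3793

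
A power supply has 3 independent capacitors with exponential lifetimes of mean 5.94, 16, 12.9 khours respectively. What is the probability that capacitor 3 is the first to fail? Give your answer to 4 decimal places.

0.2514

Rates: λ_i = 1/mean_i → 0.16835, 0.0625, 0.0775194; Σλ = 0.30837.
P(capacitor 3 first) = λ_3/Σλ = 0.0775194/0.30837 ≈ 0.2514.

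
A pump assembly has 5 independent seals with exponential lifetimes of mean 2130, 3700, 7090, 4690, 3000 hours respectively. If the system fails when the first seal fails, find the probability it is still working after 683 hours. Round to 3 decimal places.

The first failure time is exponential with rate Σλ_i = 1/2130 + 1/3700 + 1/7090 + 1/4690 + 1/3000 = 0.00142735 per hour.
P(min > 683) = e^(−0.00142735·683) = e^(−0.97488) ≈ 0.377.

0.377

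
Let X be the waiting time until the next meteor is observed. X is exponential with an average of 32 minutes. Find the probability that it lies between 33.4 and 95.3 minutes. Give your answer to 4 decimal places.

0.3012

The rate is λ = 1/32 = 0.03125 per minute.
P(33.4 < X < 95.3) = e^(−λ·33.4) − e^(−λ·95.3) = 0.35213 − 0.05089 ≈ 0.3012.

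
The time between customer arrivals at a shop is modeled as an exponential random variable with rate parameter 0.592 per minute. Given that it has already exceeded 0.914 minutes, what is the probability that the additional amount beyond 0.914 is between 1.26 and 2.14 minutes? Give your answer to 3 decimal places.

0.193

Memoryless: the residual past 0.914 is again Exp(λ).
P(1.26 < residual < 2.14) = e^(−λ·1.26) − e^(−λ·2.14) = 0.47430 − 0.28171 ≈ 0.193.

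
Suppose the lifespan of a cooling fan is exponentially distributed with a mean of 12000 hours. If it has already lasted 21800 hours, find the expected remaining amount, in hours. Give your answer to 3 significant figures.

The rate is λ = 1/12000 = 0.0000833333 per hour.
By memorylessness, the remaining amount past any threshold is again Exp(λ) with mean 1/λ = 12000 hours.

12000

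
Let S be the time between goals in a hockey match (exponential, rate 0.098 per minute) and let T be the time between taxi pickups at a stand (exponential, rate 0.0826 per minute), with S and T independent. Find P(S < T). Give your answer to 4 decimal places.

0.5426

λ_1 = 0.098, λ_2 = 0.0826.
For independent exponentials, P(S < T) = λ_1/(λ_1+λ_2) = 0.098/0.1806 ≈ 0.5426.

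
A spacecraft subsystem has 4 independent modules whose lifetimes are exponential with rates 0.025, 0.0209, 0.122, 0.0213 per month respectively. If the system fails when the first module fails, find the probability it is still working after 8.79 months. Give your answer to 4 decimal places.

0.1896

The time to first failure is exponential with rate Σλ = 0.025 + 0.0209 + 0.122 + 0.0213 = 0.1892.
P(min > 8.79) = e^(−0.1892·8.79) = e^(−1.6631) ≈ 0.1896.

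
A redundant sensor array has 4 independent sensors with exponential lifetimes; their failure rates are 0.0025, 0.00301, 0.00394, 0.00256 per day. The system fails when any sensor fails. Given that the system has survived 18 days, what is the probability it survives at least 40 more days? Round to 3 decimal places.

0.619

Time to first failure ~ Exp(Σλ) with Σλ = 0.01201.
By memorylessness, P(T > 18+40 | T > 18) = P(T > 40) = e^(−0.01201·40) ≈ 0.619.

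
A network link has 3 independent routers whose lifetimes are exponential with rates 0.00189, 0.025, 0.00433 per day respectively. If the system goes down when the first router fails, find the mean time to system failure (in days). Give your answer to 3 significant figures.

The time to first failure is exponential with rate Σλ = 0.00189 + 0.025 + 0.00433 = 0.03122.
E[min] = 1/Σλ = 1/0.03122 = 32.0307 days.

32.0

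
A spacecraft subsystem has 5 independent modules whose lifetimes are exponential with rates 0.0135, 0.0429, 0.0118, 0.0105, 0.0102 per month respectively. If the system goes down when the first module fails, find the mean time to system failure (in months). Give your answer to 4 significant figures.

11.25

The time to first failure is exponential with rate Σλ = 0.0135 + 0.0429 + 0.0118 + 0.0105 + 0.0102 = 0.0889.
E[min] = 1/Σλ = 1/0.0889 = 11.2486 months.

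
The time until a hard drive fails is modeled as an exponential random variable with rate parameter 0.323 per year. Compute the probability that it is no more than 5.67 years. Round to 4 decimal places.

0.8398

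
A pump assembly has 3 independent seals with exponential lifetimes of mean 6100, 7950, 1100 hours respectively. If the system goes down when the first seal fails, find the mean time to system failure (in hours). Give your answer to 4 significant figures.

The first failure time is exponential with rate Σλ_i = 1/6100 + 1/7950 + 1/1100 = 0.00119881 per hour.
E[min] = 1/Σλ = 1/0.00119881 = 834.159 hours.

834.2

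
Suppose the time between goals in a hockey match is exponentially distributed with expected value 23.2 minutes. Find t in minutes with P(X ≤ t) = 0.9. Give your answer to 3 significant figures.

The rate is λ = 1/23.2 = 0.0431034 per minute.
Set 1 − e^(−λt) = 0.9, so t = −ln(0.1)/λ = 2.3026/0.0431034 ≈ 53.42 minutes.

53.4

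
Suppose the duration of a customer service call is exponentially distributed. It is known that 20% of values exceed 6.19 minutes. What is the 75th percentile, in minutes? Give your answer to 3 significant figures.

5.33

e^(−λ·6.19) = 0.20 ⇒ λ = −ln(0.20)/6.19 = 0.260006.
75th percentile: 1 − e^(−λt) = 0.75, t = −ln(0.25)/λ = 5.33178 minutes.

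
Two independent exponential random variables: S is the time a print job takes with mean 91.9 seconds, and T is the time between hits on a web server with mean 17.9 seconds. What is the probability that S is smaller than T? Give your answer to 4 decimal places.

λ_1 = 1/91.9 = 0.0108814, λ_2 = 1/17.9 = 0.0558659.
For independent exponentials, P(S < T) = λ_1/(λ_1+λ_2) = 0.0108814/0.0667473 ≈ 0.1630.

0.1630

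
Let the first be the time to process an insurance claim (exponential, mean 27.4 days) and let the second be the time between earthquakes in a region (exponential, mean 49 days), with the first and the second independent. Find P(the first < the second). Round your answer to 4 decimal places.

λ_1 = 1/27.4 = 0.0364964, λ_2 = 1/49 = 0.0204082.
For independent exponentials, P(the first < the second) = λ_1/(λ_1+λ_2) = 0.0364964/0.0569045 ≈ 0.6414.

0.6414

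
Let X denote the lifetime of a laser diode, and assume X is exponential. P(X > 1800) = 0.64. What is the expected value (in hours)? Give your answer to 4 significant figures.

4033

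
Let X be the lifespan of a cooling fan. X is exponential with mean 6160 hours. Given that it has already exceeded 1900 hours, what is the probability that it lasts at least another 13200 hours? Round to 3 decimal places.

The rate is λ = 1/6160 = 0.000162338 per hour.
P(X > s+t | X > s) = e^(−λ(s+t))/e^(−λs) = e^(−λt), independent of s = 1900.
P(X > 13200) = e^(−2.1429) ≈ 0.117.

0.117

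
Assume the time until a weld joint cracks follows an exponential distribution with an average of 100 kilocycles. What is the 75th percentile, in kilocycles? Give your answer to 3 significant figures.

139

The rate is λ = 1/100 = 0.01 per kilocycle.
Set 1 − e^(−λt) = 0.75, so t = −ln(0.25)/λ = 1.3863/0.01 ≈ 138.629 kilocycles.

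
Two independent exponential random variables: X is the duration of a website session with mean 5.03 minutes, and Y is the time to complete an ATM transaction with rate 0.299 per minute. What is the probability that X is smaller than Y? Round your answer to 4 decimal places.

0.3994

λ_1 = 1/5.03 = 0.198807, λ_2 = 0.299.
For independent exponentials, P(X < Y) = λ_1/(λ_1+λ_2) = 0.198807/0.497807 ≈ 0.3994.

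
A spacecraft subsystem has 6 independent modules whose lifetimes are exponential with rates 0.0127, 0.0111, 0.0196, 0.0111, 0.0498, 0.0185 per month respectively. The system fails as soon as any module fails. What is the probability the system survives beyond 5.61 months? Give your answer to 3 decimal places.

0.502

The time to first failure is exponential with rate Σλ = 0.0127 + 0.0111 + 0.0196 + 0.0111 + 0.0498 + 0.0185 = 0.1228.
P(min > 5.61) = e^(−0.1228·5.61) = e^(−0.68891) ≈ 0.502.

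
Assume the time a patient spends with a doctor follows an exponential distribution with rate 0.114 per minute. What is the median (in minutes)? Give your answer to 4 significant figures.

6.080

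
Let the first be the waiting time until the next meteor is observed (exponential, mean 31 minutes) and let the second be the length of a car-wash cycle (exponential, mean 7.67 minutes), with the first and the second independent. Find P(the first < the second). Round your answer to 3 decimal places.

0.198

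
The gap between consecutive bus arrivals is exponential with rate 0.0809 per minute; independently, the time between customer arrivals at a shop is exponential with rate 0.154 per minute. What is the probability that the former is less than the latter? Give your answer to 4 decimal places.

0.3444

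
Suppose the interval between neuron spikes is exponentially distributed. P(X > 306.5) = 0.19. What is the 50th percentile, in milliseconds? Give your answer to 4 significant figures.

127.9

e^(−λ·306.5) = 0.19 ⇒ λ = −ln(0.19)/306.5 = 0.00541837.
50th percentile: 1 − e^(−λt) = 0.5, t = −ln(0.5)/λ = 127.925 milliseconds.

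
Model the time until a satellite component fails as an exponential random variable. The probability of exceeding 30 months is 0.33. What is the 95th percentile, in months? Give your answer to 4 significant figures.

81.06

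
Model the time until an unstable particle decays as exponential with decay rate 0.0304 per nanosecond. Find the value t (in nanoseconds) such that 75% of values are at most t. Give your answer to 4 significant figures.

Set 1 − e^(−λt) = 0.75, so t = −ln(0.25)/λ = 1.3863/0.0304 ≈ 45.6018 nanoseconds.

45.60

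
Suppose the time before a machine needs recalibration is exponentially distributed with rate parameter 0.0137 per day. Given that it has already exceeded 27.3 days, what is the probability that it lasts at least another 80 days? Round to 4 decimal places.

By the memoryless property, P(X > 27.3+80 | X > 27.3) = P(X > 80).
P(X > 80) = e^(−1.096) ≈ 0.3342.

0.3342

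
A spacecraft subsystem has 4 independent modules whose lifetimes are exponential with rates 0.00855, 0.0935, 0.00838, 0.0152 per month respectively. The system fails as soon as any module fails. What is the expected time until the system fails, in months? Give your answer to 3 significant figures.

7.96

The time to first failure is exponential with rate Σλ = 0.00855 + 0.0935 + 0.00838 + 0.0152 = 0.12563.
E[min] = 1/Σλ = 1/0.12563 = 7.95988 months.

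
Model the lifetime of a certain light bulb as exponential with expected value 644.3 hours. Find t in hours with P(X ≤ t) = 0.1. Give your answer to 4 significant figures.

67.88

The rate is λ = 1/644.3 = 0.00155207 per hour.
Set 1 − e^(−λt) = 0.1, so t = −ln(0.9)/λ = 0.10536/0.00155207 ≈ 67.8838 hours.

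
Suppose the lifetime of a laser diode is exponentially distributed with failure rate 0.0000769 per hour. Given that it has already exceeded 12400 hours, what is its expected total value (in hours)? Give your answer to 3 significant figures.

By memorylessness, E[X | X > 12400] = 12400 + 1/λ = 12400 + 13003.9 = 25403.9 hours.

25400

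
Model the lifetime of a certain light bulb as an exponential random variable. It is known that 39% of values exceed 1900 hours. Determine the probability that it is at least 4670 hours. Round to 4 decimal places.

0.0988

e^(−λ·1900) = 0.39 ⇒ λ = −ln(0.39)/1900 = 0.000495583.
P(X > 4670) = e^(−0.000495583·4670) = e^(−2.3144) ≈ 0.0988.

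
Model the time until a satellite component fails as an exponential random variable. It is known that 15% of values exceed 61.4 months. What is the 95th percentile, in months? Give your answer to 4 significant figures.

96.96

e^(−λ·61.4) = 0.15 ⇒ λ = −ln(0.15)/61.4 = 0.0308977.
95th percentile: 1 − e^(−λt) = 0.95, t = −ln(0.05)/λ = 96.9564 months.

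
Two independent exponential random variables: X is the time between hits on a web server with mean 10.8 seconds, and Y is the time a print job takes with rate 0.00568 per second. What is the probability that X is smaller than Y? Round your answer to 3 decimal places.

λ_1 = 1/10.8 = 0.0925926, λ_2 = 0.00568.
For independent exponentials, P(X < Y) = λ_1/(λ_1+λ_2) = 0.0925926/0.0982726 ≈ 0.942.

0.942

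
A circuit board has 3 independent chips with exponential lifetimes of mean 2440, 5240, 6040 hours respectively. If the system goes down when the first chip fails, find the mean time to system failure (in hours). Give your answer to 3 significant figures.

1310

The first failure time is exponential with rate Σλ_i = 1/2440 + 1/5240 + 1/6040 = 0.000766239 per hour.
E[min] = 1/Σλ = 1/0.000766239 = 1305.08 hours.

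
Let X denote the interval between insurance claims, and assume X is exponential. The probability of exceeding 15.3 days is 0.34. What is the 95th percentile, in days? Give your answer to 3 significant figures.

42.5

e^(−λ·15.3) = 0.34 ⇒ λ = −ln(0.34)/15.3 = 0.0705104.
95th percentile: 1 − e^(−λt) = 0.95, t = −ln(0.05)/λ = 42.4864 days.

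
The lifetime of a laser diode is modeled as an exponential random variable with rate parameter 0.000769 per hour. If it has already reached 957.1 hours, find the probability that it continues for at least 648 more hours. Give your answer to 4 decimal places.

P(X > s+t | X > s) = e^(−λ(s+t))/e^(−λs) = e^(−λt), independent of s = 957.1.
P(X > 648) = e^(−0.49831) ≈ 0.6076.

0.6076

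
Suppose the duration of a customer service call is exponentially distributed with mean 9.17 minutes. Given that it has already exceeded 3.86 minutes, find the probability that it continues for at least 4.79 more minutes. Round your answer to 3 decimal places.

The rate is λ = 1/9.17 = 0.109051 per minute.
The exponential is memoryless, so the remaining time is again Exp(λ): the condition X > 3.86 is irrelevant.
P(X > 4.79) = e^(−0.52236) ≈ 0.593.

0.593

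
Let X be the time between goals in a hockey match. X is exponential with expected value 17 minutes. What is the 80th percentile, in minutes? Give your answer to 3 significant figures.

The rate is λ = 1/17 = 0.0588235 per minute.
Set 1 − e^(−λt) = 0.8, so t = −ln(0.2)/λ = 1.6094/0.0588235 ≈ 27.3604 minutes.

27.4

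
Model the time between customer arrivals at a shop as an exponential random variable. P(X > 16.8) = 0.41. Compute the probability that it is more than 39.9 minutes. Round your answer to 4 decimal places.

e^(−λ·16.8) = 0.41 ⇒ λ = −ln(0.41)/16.8 = 0.0530713.
P(X > 39.9) = e^(−0.0530713·39.9) = e^(−2.1175) ≈ 0.1203.

0.1203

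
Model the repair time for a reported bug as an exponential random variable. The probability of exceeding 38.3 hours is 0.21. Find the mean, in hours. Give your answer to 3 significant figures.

24.5

e^(−λ·38.3) = 0.21 ⇒ λ = −ln(0.21)/38.3 = 0.040748.
Mean = 1/λ = 24.5411 hours.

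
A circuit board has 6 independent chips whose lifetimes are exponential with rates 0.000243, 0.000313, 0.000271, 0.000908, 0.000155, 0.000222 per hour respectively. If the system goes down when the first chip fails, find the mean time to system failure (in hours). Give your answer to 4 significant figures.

The time to first failure is exponential with rate Σλ = 0.000243 + 0.000313 + 0.000271 + 0.000908 + 0.000155 + 0.000222 = 0.002112.
E[min] = 1/Σλ = 1/0.002112 = 473.485 hours.

473.5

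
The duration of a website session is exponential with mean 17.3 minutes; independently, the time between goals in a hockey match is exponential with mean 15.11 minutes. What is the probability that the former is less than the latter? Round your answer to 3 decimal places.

λ_1 = 1/17.3 = 0.0578035, λ_2 = 1/15.11 = 0.0661813.
For independent exponentials, P(the former < the latter) = λ_1/(λ_1+λ_2) = 0.0578035/0.123985 ≈ 0.466.

0.466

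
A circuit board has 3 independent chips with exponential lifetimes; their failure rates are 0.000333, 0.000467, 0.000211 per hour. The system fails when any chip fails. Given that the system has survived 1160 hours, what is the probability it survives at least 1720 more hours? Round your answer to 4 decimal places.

0.1757

Time to first failure ~ Exp(Σλ) with Σλ = 0.001011.
By memorylessness, P(T > 1160+1720 | T > 1160) = P(T > 1720) = e^(−0.001011·1720) ≈ 0.1757.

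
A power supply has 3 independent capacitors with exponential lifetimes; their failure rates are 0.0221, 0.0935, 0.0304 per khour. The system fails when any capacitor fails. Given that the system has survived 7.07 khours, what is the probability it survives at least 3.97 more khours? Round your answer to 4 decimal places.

Time to first failure ~ Exp(Σλ) with Σλ = 0.146.
By memorylessness, P(T > 7.07+3.97 | T > 7.07) = P(T > 3.97) = e^(−0.146·3.97) ≈ 0.5601.

0.5601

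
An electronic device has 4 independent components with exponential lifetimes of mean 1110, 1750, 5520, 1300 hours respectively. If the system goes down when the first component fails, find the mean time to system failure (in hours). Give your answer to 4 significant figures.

The first failure time is exponential with rate Σλ_i = 1/1110 + 1/1750 + 1/5520 + 1/1300 = 0.00242272 per hour.
E[min] = 1/Σλ = 1/0.00242272 = 412.759 hours.

412.8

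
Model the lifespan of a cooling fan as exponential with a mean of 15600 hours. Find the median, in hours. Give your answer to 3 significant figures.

The rate is λ = 1/15600 = 0.0000641026 per hour.
Set 1 − e^(−λt) = 0.5, so t = −ln(0.5)/λ = 0.69315/0.0000641026 ≈ 10813.1 hours.

10800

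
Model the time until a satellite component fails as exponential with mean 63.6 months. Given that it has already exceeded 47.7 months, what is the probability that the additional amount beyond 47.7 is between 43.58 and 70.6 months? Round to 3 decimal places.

0.174

The rate is λ = 1/63.6 = 0.0157233 per month.
Memoryless: the residual past 47.7 is again Exp(λ).
P(43.58 < residual < 70.6) = e^(−λ·43.58) − e^(−λ·70.6) = 0.50398 − 0.32954 ≈ 0.174.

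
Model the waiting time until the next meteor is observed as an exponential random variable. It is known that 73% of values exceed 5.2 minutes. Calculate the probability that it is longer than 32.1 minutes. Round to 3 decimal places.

e^(−λ·5.2) = 0.73 ⇒ λ = −ln(0.73)/5.2 = 0.0605213.
P(X > 32.1) = e^(−0.0605213·32.1) = e^(−1.9427) ≈ 0.143.

0.143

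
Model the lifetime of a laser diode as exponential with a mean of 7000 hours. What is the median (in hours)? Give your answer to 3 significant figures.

4850

The rate is λ = 1/7000 = 0.000142857 per hour.
Set 1 − e^(−λt) = 0.5, so t = −ln(0.5)/λ = 0.69315/0.000142857 ≈ 4852.03 hours.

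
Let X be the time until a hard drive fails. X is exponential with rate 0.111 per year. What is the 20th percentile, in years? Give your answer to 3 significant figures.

2.01

Set 1 − e^(−λt) = 0.2, so t = −ln(0.8)/λ = 0.22314/0.111 ≈ 2.0103 years.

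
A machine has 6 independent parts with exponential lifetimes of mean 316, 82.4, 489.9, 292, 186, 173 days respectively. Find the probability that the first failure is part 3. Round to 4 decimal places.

Rates: λ_i = 1/mean_i → 0.00316456, 0.0121359, 0.00204123, 0.00342466, 0.00537634, 0.00578035; Σλ = 0.0319231.
P(part 3 first) = λ_3/Σλ = 0.00204123/0.0319231 ≈ 0.0639.

0.0639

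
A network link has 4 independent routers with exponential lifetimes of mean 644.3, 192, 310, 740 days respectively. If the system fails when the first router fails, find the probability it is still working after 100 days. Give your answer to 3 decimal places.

The first failure time is exponential with rate Σλ_i = 1/644.3 + 1/192 + 1/310 + 1/740 = 0.0113376 per day.
P(min > 100) = e^(−0.0113376·100) = e^(−1.1338) ≈ 0.322.

0.322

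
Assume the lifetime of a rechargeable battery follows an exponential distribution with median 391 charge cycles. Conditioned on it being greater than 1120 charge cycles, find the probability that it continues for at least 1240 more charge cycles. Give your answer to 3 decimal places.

0.111

For an exponential, median = ln(2)/λ, so λ = ln 2 / 391 = 0.00177275 per charge cycle.
By the memoryless property, P(X > 1120+1240 | X > 1120) = P(X > 1240).
P(X > 1240) = e^(−2.1982) ≈ 0.111.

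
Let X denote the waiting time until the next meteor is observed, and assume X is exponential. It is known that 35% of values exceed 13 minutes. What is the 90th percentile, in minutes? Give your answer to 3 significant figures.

e^(−λ·13) = 0.35 ⇒ λ = −ln(0.35)/13 = 0.0807555.
90th percentile: 1 − e^(−λt) = 0.9, t = −ln(0.1)/λ = 28.513 minutes.

28.5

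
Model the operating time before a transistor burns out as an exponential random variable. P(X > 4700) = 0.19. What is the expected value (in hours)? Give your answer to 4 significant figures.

e^(−λ·4700) = 0.19 ⇒ λ = −ln(0.19)/4700 = 0.000353347.
Mean = 1/λ = 2830.08 hours.

2830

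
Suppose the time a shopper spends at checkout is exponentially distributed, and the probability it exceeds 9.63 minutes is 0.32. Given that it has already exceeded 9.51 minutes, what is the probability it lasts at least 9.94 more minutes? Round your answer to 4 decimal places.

0.3085

From e^(−λ·9.63) = 0.32, λ = −ln(0.32)/9.63 = 0.118321.
Memoryless: P(X > 9.51+9.94 | X > 9.51) = P(X > 9.94) = e^(−0.118321·9.94) ≈ 0.3085.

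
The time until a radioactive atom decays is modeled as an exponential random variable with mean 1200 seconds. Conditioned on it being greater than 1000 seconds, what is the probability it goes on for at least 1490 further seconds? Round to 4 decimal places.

0.2889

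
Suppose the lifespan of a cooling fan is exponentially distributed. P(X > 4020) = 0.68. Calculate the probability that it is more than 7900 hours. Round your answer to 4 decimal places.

0.4687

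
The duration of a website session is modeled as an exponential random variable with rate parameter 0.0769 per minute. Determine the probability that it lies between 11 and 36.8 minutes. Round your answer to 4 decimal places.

0.3702

P(11 < X < 36.8) = e^(−λ·11) − e^(−λ·36.8) = 0.42917 − 0.05902 ≈ 0.3702.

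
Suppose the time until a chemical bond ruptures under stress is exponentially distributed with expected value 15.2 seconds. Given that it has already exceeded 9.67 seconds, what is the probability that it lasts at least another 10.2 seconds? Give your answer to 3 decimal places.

The rate is λ = 1/15.2 = 0.0657895 per second.
By the memoryless property, P(X > 9.67+10.2 | X > 9.67) = P(X > 10.2).
P(X > 10.2) = e^(−0.67105) ≈ 0.511.

0.511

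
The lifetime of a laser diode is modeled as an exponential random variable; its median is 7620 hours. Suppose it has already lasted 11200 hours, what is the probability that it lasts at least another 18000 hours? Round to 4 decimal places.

For an exponential, median = ln(2)/λ, so λ = ln 2 / 7620 = 0.0000909642 per hour.
The exponential is memoryless, so the remaining time is again Exp(λ): the condition X > 11200 is irrelevant.
P(X > 18000) = e^(−1.6374) ≈ 0.1945.

0.1945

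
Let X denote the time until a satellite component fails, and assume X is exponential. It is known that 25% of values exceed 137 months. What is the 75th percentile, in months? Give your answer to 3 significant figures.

137

e^(−λ·137) = 0.25 ⇒ λ = −ln(0.25)/137 = 0.0101189.
75th percentile: 1 − e^(−λt) = 0.75, t = −ln(0.25)/λ = 137 months.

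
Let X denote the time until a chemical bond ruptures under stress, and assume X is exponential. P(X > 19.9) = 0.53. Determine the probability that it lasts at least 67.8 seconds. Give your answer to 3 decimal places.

0.115

e^(−λ·19.9) = 0.53 ⇒ λ = −ln(0.53)/19.9 = 0.0319034.
P(X > 67.8) = e^(−0.0319034·67.8) = e^(−2.1631) ≈ 0.115.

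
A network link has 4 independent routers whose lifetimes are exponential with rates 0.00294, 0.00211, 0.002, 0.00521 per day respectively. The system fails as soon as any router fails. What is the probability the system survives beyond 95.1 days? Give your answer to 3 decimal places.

0.312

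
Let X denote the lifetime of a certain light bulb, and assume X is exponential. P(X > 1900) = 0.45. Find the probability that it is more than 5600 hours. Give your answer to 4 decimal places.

0.0950

e^(−λ·1900) = 0.45 ⇒ λ = −ln(0.45)/1900 = 0.000420267.
P(X > 5600) = e^(−0.000420267·5600) = e^(−2.3535) ≈ 0.0950.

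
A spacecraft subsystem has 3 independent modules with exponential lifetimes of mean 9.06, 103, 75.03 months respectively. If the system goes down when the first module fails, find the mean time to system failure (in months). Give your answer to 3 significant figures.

7.50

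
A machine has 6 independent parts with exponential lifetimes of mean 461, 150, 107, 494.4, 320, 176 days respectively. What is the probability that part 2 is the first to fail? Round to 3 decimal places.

Rates: λ_i = 1/mean_i → 0.0021692, 0.00666667, 0.00934579, 0.00202265, 0.003125, 0.00568182; Σλ = 0.0290111.
P(part 2 first) = λ_2/Σλ = 0.00666667/0.0290111 ≈ 0.230.

0.230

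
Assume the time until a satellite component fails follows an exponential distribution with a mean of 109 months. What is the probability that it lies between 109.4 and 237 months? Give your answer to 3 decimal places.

The rate is λ = 1/109 = 0.00917431 per month.
P(109.4 < X < 237) = e^(−λ·109.4) − e^(−λ·237) = 0.36653 − 0.11369 ≈ 0.253.

0.253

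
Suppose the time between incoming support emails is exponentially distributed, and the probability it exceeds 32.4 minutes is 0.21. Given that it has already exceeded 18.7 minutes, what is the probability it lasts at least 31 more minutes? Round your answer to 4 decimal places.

From e^(−λ·32.4) = 0.21, λ = −ln(0.21)/32.4 = 0.0481681.
Memoryless: P(X > 18.7+31 | X > 18.7) = P(X > 31) = e^(−0.0481681·31) ≈ 0.2246.

0.2246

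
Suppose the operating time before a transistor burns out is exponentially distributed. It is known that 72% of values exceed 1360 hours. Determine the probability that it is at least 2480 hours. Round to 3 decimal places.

e^(−λ·1360) = 0.72 ⇒ λ = −ln(0.72)/1360 = 0.000241547.
P(X > 2480) = e^(−0.000241547·2480) = e^(−0.59904) ≈ 0.549.

0.549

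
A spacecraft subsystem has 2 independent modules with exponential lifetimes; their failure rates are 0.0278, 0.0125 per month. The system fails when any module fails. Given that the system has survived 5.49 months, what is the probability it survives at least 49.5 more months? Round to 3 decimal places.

0.136

Time to first failure ~ Exp(Σλ) with Σλ = 0.0403.
By memorylessness, P(T > 5.49+49.5 | T > 5.49) = P(T > 49.5) = e^(−0.0403·49.5) ≈ 0.136.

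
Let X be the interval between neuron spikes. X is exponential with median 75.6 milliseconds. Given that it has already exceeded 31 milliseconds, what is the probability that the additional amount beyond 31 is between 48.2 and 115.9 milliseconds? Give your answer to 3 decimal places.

0.297

For an exponential, median = ln(2)/λ, so λ = ln 2 / 75.6 = 0.00916861 per millisecond.
Memoryless: the residual past 31 is again Exp(λ).
P(48.2 < residual < 115.9) = e^(−λ·48.2) − e^(−λ·115.9) = 0.64280 − 0.34554 ≈ 0.297.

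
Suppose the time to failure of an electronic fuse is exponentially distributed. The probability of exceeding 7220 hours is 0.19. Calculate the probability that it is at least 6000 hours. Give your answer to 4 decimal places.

0.2516

e^(−λ·7220) = 0.19 ⇒ λ = −ln(0.19)/7220 = 0.000230018.
P(X > 6000) = e^(−0.000230018·6000) = e^(−1.3801) ≈ 0.2516.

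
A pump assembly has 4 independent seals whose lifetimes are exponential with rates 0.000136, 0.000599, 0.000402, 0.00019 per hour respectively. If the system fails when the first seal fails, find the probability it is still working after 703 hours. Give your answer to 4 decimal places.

0.3934

The time to first failure is exponential with rate Σλ = 0.000136 + 0.000599 + 0.000402 + 0.00019 = 0.001327.
P(min > 703) = e^(−0.001327·703) = e^(−0.93288) ≈ 0.3934.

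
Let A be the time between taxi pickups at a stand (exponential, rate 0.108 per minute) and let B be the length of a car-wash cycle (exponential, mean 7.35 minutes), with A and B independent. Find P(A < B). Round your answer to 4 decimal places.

0.4425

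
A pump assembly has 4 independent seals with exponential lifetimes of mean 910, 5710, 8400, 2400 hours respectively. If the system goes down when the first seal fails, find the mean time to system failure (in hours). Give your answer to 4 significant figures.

552.6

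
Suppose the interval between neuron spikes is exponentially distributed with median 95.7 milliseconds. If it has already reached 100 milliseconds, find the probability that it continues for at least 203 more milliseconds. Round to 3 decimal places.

0.230

For an exponential, median = ln(2)/λ, so λ = ln 2 / 95.7 = 0.00724292 per millisecond.
The exponential is memoryless, so the remaining time is again Exp(λ): the condition X > 100 is irrelevant.
P(X > 203) = e^(−1.4703) ≈ 0.230.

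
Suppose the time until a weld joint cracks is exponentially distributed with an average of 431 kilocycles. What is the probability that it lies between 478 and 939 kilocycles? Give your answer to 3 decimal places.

0.217

The rate is λ = 1/431 = 0.00232019 per kilocycle.
P(478 < X < 939) = e^(−λ·478) − e^(−λ·939) = 0.32987 − 0.11319 ≈ 0.217.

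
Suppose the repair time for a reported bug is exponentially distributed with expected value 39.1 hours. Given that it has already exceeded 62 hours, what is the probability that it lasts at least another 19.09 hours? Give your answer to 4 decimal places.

0.6137

The rate is λ = 1/39.1 = 0.0255754 per hour.
By the memoryless property, P(X > 62+19.09 | X > 62) = P(X > 19.09).
P(X > 19.09) = e^(−0.48824) ≈ 0.6137.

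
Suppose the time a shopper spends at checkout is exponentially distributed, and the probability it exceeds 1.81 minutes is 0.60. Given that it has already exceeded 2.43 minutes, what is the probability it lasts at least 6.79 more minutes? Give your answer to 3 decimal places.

0.147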